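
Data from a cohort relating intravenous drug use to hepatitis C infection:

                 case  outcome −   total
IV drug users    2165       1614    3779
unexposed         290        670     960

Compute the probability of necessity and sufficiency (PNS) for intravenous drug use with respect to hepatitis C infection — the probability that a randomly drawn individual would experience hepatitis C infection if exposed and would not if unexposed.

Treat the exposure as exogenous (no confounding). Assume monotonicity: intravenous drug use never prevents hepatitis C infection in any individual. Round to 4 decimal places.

PNS ≈ 0.2708

p₁ = P(outcome | exposed) = 2165/3779 = 0.5729
p₀ = P(outcome | unexposed) = 290/960 = 0.30208
Under exogeneity and monotonicity, PNS = p₁ − p₀.
PNS = 0.5729 − 0.30208 = 0.27082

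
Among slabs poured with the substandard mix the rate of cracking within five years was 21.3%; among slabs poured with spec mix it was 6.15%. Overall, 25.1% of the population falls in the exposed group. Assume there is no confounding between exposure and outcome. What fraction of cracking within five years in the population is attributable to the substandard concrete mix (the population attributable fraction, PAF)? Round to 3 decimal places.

p₁ = 0.213, p₀ = 0.0615.
Overall risk P(Y=1) = π·p₁ + (1−π)·p₀ = 0.251×0.213 + 0.749×0.0615 = 0.099527.
Under exogeneity, PAF = [P(Y=1) − p₀] / P(Y=1).
PAF = (0.099527 − 0.0615) / 0.099527 ≈ 0.3821

PAF ≈ 0.382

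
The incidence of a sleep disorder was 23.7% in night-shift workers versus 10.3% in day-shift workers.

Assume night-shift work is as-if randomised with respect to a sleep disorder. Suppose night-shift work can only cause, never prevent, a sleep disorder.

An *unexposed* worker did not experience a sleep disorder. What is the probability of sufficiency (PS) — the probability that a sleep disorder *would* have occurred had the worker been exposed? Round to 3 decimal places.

PS ≈ 0.149

p₁ = 0.237, p₀ = 0.103.
Under exogeneity and monotonicity, PS = (p₁ − p₀) / (1 − p₀).
PS = (0.237 − 0.103) / (1 − 0.103) = 0.134 / 0.897 ≈ 0.1494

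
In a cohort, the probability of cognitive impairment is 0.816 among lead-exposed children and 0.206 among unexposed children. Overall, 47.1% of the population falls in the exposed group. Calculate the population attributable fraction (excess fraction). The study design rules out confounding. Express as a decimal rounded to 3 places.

PAF ≈ 0.582

Let p₁ = 0.816, p₀ = 0.206.
Overall risk P(Y=1) = π·p₁ + (1−π)·p₀ = 0.471×0.816 + 0.529×0.206 = 0.49331.
Under exogeneity, PAF = [P(Y=1) − p₀] / P(Y=1).
PAF = (0.49331 − 0.206) / 0.49331 ≈ 0.5824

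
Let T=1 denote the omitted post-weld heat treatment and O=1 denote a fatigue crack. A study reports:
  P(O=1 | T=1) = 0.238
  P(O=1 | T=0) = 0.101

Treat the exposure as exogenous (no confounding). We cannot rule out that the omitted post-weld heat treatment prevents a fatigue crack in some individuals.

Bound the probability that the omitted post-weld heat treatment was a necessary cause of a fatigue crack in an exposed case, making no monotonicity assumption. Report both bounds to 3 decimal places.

Let p₁ = 0.238, p₀ = 0.101.
Under exogeneity alone the bounds on PN are max{0,(p₁−p₀)/p₁} ≤ PN ≤ min{1,(1−p₀)/p₁}.
  lower = (p₁ − p₀)/p₁ = 0.137 / 0.238 ≈ 0.5756
  upper = min{1, (1 − p₀)/p₁} = 0.899 / 0.238 ≈ 3.7773 → capped at 1

0.576 ≤ PN ≤ 1.000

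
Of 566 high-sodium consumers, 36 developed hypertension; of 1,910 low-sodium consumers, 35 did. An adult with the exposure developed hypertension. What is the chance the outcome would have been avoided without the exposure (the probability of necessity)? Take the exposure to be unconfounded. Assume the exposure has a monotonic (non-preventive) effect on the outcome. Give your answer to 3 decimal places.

PN ≈ 0.712

p₁ = P(outcome | exposed) = 36/566 = 0.063604
p₀ = P(outcome | unexposed) = 35/1910 = 0.018325
Under exogeneity and monotonicity, PN = (p₁ − p₀) / p₁.
PN = (0.063604 − 0.018325) / 0.063604 = 0.04528 / 0.063604 ≈ 0.7119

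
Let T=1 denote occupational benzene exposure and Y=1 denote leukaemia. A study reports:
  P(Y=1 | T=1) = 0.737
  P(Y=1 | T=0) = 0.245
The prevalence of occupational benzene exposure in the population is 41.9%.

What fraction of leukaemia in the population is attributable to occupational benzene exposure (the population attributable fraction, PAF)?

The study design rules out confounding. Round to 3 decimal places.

PAF ≈ 0.457

Let p₁ = 0.737, p₀ = 0.245.
Overall risk P(Y=1) = π·p₁ + (1−π)·p₀ = 0.419×0.737 + 0.581×0.245 = 0.45115.
Under exogeneity, PAF = [P(Y=1) − p₀] / P(Y=1).
PAF = (0.45115 − 0.245) / 0.45115 ≈ 0.4569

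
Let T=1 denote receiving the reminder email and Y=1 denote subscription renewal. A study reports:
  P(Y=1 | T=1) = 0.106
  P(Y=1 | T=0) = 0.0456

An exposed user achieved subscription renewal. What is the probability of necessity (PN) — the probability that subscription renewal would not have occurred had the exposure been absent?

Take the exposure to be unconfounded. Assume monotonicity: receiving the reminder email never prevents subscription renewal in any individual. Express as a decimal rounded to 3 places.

Let p₁ = 0.106, p₀ = 0.0456.
Under exogeneity and monotonicity, PN = (p₁ − p₀) / p₁.
PN = (0.106 − 0.0456) / 0.106 = 0.0604 / 0.106 ≈ 0.5698

PN ≈ 0.570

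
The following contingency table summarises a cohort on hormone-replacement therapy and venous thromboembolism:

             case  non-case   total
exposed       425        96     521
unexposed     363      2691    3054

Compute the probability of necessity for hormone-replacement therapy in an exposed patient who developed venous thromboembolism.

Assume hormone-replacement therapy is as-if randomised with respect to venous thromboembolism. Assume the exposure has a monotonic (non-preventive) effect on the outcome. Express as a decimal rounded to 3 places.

PN ≈ 0.854

p₁ = P(outcome | exposed) = 425/521 = 0.81574
p₀ = P(outcome | unexposed) = 363/3054 = 0.11886
Under exogeneity and monotonicity, PN = (p₁ − p₀) / p₁.
PN = (0.81574 − 0.11886) / 0.81574 = 0.69688 / 0.81574 ≈ 0.8543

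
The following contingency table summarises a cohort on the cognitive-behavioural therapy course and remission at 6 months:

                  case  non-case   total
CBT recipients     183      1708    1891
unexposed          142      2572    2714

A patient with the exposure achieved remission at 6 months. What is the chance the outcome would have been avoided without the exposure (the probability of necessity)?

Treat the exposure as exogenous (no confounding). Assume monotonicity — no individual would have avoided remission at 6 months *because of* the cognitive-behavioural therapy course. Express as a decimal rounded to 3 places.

PN ≈ 0.459

p₁ = P(outcome | exposed) = 183/1891 = 0.096774
p₀ = P(outcome | unexposed) = 142/2714 = 0.052321
Under exogeneity and monotonicity, PN = (p₁ − p₀)/p₁.
PN = (0.096774 − 0.052321) / 0.096774 ≈ 0.4593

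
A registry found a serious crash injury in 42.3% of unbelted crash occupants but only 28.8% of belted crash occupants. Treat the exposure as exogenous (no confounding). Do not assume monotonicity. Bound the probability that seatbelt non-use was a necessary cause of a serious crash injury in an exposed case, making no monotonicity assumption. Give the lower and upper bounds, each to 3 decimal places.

p₁ = 0.423, p₀ = 0.288.
Under exogeneity alone the bounds on PN are max{0,(p₁−p₀)/p₁} ≤ PN ≤ min{1,(1−p₀)/p₁}.
  lower = (p₁ − p₀)/p₁ = 0.135 / 0.423 ≈ 0.3191
  upper = min{1, (1 − p₀)/p₁} = 0.712 / 0.423 ≈ 1.6832 → capped at 1

0.319 ≤ PN ≤ 1.000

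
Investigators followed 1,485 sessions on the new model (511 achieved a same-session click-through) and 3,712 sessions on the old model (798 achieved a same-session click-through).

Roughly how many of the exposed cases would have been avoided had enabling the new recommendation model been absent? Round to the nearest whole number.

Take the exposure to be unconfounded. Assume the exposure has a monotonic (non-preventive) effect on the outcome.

about 192 cases

p₁ = P(outcome | exposed) = 511/1485 = 0.34411
p₀ = P(outcome | unexposed) = 798/3712 = 0.21498
PN = (p₁ − p₀)/p₁ = (0.34411 − 0.21498) / 0.34411 ≈ 0.37526.
Attributable cases ≈ PN × (exposed cases) = 0.37526 × 511 ≈ 191.76.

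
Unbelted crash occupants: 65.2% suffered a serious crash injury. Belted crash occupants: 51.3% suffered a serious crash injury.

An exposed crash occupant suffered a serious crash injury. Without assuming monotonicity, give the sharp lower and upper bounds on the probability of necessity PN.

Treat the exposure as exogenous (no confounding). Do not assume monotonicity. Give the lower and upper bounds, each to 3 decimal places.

p₁ = 0.652, p₀ = 0.513.
Under exogeneity alone the bounds on PN are max{0,(p₁−p₀)/p₁} ≤ PN ≤ min{1,(1−p₀)/p₁}.
  lower = (p₁ − p₀)/p₁ = 0.139 / 0.652 ≈ 0.2132
  upper = min{1, (1 − p₀)/p₁} = 0.487 / 0.652 ≈ 0.7469

0.213 ≤ PN ≤ 0.747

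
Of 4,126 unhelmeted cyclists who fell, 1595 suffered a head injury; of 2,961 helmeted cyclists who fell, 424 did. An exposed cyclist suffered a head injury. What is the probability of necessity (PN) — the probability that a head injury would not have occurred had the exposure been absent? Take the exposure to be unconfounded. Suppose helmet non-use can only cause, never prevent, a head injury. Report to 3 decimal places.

PN ≈ 0.630

p₁ = P(outcome | exposed) = 1595/4126 = 0.38657
p₀ = P(outcome | unexposed) = 424/2961 = 0.14319
Under exogeneity and monotonicity, PN = (p₁ − p₀) / p₁.
PN = (0.38657 − 0.14319) / 0.38657 = 0.24338 / 0.38657 ≈ 0.6296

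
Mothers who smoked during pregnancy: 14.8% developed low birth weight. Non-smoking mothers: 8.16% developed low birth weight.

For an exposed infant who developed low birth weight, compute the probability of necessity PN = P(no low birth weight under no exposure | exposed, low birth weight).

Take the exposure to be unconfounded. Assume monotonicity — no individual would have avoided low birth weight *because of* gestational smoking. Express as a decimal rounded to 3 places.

PN ≈ 0.449

p₁ = 0.148, p₀ = 0.0816.
Under exogeneity and monotonicity, PN = (p₁ − p₀) / p₁.
PN = (0.148 − 0.0816) / 0.148 = 0.0664 / 0.148 ≈ 0.4486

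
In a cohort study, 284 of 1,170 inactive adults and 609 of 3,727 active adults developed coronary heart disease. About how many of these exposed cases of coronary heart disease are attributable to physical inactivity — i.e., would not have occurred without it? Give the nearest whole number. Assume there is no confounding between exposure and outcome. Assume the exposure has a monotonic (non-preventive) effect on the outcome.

p₁ = P(outcome | exposed) = 284/1170 = 0.24274
p₀ = P(outcome | unexposed) = 609/3727 = 0.1634
PN = (p₁ − p₀)/p₁ = (0.24274 − 0.1634) / 0.24274 ≈ 0.32683.
Attributable cases ≈ PN × (exposed cases) = 0.32683 × 284 ≈ 92.82.

about 93 cases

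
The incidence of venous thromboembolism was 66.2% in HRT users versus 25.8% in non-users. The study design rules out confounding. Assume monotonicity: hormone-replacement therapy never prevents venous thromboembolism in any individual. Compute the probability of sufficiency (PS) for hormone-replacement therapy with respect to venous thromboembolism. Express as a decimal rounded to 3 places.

p₁ = 0.662, p₀ = 0.258.
Under exogeneity and monotonicity, PS = (p₁ − p₀) / (1 − p₀).
PS = (0.662 − 0.258) / (1 − 0.258) = 0.404 / 0.742 ≈ 0.5445

PS ≈ 0.544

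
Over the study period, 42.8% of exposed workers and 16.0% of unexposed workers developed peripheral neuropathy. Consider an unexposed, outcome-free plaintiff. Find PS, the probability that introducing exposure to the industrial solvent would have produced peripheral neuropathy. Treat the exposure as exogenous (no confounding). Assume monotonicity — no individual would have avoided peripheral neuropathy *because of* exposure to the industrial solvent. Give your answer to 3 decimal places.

PS ≈ 0.319

p₁ = 0.428, p₀ = 0.16.
Under exogeneity and monotonicity, PS = (p₁ − p₀) / (1 − p₀).
PS = (0.428 − 0.16) / (1 − 0.16) = 0.268 / 0.84 ≈ 0.3190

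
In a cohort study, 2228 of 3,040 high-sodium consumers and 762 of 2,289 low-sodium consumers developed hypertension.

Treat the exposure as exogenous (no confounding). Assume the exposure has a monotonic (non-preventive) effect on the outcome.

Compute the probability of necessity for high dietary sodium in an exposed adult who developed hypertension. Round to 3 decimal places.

PN ≈ 0.546

p₁ = P(outcome | exposed) = 2228/3040 = 0.73289
p₀ = P(outcome | unexposed) = 762/2289 = 0.3329
Under exogeneity and monotonicity, PN = (p₁ − p₀) / p₁.
PN = (0.73289 − 0.3329) / 0.73289 = 0.4 / 0.73289 ≈ 0.5458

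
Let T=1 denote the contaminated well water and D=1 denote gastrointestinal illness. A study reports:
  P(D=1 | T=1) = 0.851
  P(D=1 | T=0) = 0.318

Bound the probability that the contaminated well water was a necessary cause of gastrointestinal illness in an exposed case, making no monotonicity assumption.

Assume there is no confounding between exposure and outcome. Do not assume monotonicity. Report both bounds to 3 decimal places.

0.626 ≤ PN ≤ 0.801

Let p₁ = 0.851, p₀ = 0.318.
Under exogeneity alone the bounds on PN are max{0,(p₁−p₀)/p₁} ≤ PN ≤ min{1,(1−p₀)/p₁}.
  lower = (p₁ − p₀)/p₁ = 0.533 / 0.851 ≈ 0.6263
  upper = min{1, (1 − p₀)/p₁} = 0.682 / 0.851 ≈ 0.8014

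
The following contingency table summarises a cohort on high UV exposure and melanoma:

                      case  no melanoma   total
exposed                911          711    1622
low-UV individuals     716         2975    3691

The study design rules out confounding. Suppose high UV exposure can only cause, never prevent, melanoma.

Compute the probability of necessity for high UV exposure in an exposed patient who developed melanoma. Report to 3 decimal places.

PN ≈ 0.655

p₁ = P(outcome | exposed) = 911/1622 = 0.56165
p₀ = P(outcome | unexposed) = 716/3691 = 0.19399
Under exogeneity and monotonicity, PN = (p₁ − p₀) / p₁.
PN = (0.56165 − 0.19399) / 0.56165 = 0.36767 / 0.56165 ≈ 0.6546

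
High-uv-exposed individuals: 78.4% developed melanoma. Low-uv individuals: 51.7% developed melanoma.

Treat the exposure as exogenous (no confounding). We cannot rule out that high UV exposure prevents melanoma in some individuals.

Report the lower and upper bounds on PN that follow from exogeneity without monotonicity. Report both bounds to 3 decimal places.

p₁ = 0.784, p₀ = 0.517.
Under exogeneity alone the bounds on PN are max{0,(p₁−p₀)/p₁} ≤ PN ≤ min{1,(1−p₀)/p₁}.
  lower = (p₁ − p₀)/p₁ = 0.267 / 0.784 ≈ 0.3406
  upper = min{1, (1 − p₀)/p₁} = 0.483 / 0.784 ≈ 0.6161

0.341 ≤ PN ≤ 0.616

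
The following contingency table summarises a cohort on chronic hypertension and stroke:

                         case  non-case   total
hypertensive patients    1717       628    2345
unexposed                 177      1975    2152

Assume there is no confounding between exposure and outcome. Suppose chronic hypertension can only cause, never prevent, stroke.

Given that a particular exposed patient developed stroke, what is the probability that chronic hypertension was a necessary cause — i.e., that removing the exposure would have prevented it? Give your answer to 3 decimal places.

p₁ = P(outcome | exposed) = 1717/2345 = 0.7322
p₀ = P(outcome | unexposed) = 177/2152 = 0.082249
Under exogeneity and monotonicity, PN = (p₁ − p₀) / p₁.
PN = (0.7322 − 0.082249) / 0.7322 = 0.64995 / 0.7322 ≈ 0.8877

PN ≈ 0.888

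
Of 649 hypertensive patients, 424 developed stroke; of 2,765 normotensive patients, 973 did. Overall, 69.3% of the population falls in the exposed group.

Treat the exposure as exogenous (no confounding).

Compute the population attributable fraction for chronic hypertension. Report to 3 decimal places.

p₁ = P(outcome | exposed) = 424/649 = 0.65331
p₀ = P(outcome | unexposed) = 973/2765 = 0.3519
Overall risk P(Y=1) = π·p₁ + (1−π)·p₀ = 0.693×0.65331 + 0.307×0.3519 = 0.56078.
Under exogeneity, PAF = [P(Y=1) − p₀] / P(Y=1).
PAF = (0.56078 − 0.3519) / 0.56078 ≈ 0.3725

PAF ≈ 0.372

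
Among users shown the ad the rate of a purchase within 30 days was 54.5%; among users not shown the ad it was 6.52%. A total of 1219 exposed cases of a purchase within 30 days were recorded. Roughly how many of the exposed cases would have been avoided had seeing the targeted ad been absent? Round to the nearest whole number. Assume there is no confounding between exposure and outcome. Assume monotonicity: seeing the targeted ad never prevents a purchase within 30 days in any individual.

p₁ = 0.545, p₀ = 0.0652.
PN = (p₁ − p₀)/p₁ = (0.545 − 0.0652) / 0.545 ≈ 0.88037.
Attributable cases ≈ PN × (exposed cases) = 0.88037 × 1219 ≈ 1073.17.

about 1073 cases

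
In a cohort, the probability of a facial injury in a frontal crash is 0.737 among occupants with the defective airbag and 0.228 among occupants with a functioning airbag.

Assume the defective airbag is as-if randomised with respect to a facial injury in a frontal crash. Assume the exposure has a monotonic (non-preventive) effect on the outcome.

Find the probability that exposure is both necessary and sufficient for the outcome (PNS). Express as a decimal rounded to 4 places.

Let p₁ = 0.737, p₀ = 0.228.
Under exogeneity and monotonicity, PNS = p₁ − p₀.
PNS = 0.737 − 0.228 = 0.509

PNS ≈ 0.5090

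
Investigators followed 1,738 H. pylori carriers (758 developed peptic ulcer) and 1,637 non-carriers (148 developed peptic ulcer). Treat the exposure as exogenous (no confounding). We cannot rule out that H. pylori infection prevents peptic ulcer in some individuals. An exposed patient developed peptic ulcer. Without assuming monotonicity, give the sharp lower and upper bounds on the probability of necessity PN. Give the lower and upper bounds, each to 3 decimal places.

p₁ = P(outcome | exposed) = 758/1738 = 0.43613
p₀ = P(outcome | unexposed) = 148/1637 = 0.090409
Under exogeneity alone the bounds on PN are max{0,(p₁−p₀)/p₁} ≤ PN ≤ min{1,(1−p₀)/p₁}.
  lower = (p₁ − p₀)/p₁ = 0.34572 / 0.43613 ≈ 0.7927
  upper = min{1, (1 − p₀)/p₁} = 0.90959 / 0.43613 ≈ 2.0856 → capped at 1

0.793 ≤ PN ≤ 1.000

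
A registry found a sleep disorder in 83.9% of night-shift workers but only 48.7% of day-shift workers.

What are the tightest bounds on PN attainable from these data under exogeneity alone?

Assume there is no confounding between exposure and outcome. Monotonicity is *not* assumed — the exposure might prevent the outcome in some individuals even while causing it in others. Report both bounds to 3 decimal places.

p₁ = 0.839, p₀ = 0.487.
Under exogeneity alone the bounds on PN are max{0,(p₁−p₀)/p₁} ≤ PN ≤ min{1,(1−p₀)/p₁}.
  lower = (p₁ − p₀)/p₁ = 0.352 / 0.839 ≈ 0.4195
  upper = min{1, (1 − p₀)/p₁} = 0.513 / 0.839 ≈ 0.6114

0.420 ≤ PN ≤ 0.611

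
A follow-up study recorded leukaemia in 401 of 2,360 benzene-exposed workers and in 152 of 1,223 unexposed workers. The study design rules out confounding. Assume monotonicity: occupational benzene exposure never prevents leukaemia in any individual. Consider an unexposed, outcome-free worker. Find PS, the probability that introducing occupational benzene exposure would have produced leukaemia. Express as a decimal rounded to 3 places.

p₁ = P(outcome | exposed) = 401/2360 = 0.16992
p₀ = P(outcome | unexposed) = 152/1223 = 0.12428
Under exogeneity and monotonicity, PS = (p₁ − p₀) / (1 − p₀).
PS = (0.16992 − 0.12428) / (1 − 0.12428) = 0.045631 / 0.87572 ≈ 0.0521

PS ≈ 0.052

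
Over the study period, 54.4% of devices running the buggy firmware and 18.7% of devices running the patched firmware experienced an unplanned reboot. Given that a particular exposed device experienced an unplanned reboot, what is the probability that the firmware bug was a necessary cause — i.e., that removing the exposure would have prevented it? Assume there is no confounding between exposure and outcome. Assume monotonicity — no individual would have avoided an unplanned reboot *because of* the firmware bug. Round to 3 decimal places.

p₁ = 0.544, p₀ = 0.187.
Under exogeneity and monotonicity, PN = (p₁ − p₀) / p₁.
PN = (0.544 − 0.187) / 0.544 = 0.357 / 0.544 ≈ 0.6562

PN ≈ 0.656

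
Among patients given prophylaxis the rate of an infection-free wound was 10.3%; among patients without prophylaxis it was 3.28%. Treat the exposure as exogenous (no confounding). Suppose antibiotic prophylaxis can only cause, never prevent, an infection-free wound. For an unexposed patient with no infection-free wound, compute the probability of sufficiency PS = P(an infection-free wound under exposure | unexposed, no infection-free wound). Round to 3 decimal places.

p₁ = 0.103, p₀ = 0.0328.
Under exogeneity and monotonicity, PS = (p₁ − p₀) / (1 − p₀).
PS = (0.103 − 0.0328) / (1 − 0.0328) = 0.0702 / 0.9672 ≈ 0.0726

PS ≈ 0.073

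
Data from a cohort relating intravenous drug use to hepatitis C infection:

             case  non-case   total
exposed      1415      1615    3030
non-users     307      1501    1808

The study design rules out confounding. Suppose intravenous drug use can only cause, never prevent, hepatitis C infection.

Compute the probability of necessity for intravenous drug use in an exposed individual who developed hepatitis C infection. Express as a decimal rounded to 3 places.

p₁ = P(outcome | exposed) = 1415/3030 = 0.467
p₀ = P(outcome | unexposed) = 307/1808 = 0.1698
Under exogeneity and monotonicity, PN = (p₁ − p₀)/p₁.
PN = (0.467 − 0.1698) / 0.467 ≈ 0.6364

PN ≈ 0.636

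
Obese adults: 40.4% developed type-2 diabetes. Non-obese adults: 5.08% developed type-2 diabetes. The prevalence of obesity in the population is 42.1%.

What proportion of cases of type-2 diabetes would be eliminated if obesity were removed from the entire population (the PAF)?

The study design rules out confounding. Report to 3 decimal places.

PAF ≈ 0.745

p₁ = 0.404, p₀ = 0.0508.
Overall risk P(Y=1) = π·p₁ + (1−π)·p₀ = 0.421×0.404 + 0.579×0.0508 = 0.1995.
Under exogeneity, PAF = [P(Y=1) − p₀] / P(Y=1).
PAF = (0.1995 − 0.0508) / 0.1995 ≈ 0.7454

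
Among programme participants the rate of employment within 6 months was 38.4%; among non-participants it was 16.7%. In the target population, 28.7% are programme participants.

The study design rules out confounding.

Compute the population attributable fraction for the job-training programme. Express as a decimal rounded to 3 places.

p₁ = 0.384, p₀ = 0.167.
Overall risk P(Y=1) = π·p₁ + (1−π)·p₀ = 0.287×0.384 + 0.713×0.167 = 0.22928.
Under exogeneity, PAF = [P(Y=1) − p₀] / P(Y=1).
PAF = (0.22928 − 0.167) / 0.22928 ≈ 0.2716

PAF ≈ 0.272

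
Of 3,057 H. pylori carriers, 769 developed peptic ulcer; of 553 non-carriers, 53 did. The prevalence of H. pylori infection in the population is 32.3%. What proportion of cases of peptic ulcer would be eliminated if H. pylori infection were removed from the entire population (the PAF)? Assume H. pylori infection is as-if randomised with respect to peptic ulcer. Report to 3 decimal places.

p₁ = P(outcome | exposed) = 769/3057 = 0.25155
p₀ = P(outcome | unexposed) = 53/553 = 0.095841
Overall risk P(Y=1) = π·p₁ + (1−π)·p₀ = 0.323×0.25155 + 0.677×0.095841 = 0.14614.
Under exogeneity, PAF = [P(Y=1) − p₀] / P(Y=1).
PAF = (0.14614 − 0.095841) / 0.14614 ≈ 0.3442

PAF ≈ 0.344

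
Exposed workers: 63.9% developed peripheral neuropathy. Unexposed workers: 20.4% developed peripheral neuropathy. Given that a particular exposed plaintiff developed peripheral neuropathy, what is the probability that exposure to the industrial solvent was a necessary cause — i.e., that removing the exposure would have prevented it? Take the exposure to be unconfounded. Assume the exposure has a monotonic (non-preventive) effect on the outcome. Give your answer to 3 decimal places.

PN ≈ 0.681

p₁ = 0.639, p₀ = 0.204.
Under exogeneity and monotonicity, PN = (p₁ − p₀) / p₁.
PN = (0.639 − 0.204) / 0.639 = 0.435 / 0.639 ≈ 0.6808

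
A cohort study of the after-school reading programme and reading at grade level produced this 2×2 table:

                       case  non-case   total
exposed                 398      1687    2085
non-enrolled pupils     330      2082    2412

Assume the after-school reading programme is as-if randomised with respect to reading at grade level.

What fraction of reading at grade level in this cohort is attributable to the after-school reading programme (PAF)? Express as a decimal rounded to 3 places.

PAF ≈ 0.155

p₁ = P(outcome | exposed) = 398/2085 = 0.19089
p₀ = P(outcome | unexposed) = 330/2412 = 0.13682
Exposure prevalence π = 2085/4497 = 0.46364; overall risk P(Y=1) = 0.16189.
Under exogeneity, PAF = [P(Y=1) − p₀]/P(Y=1).
PAF = (0.16189 − 0.13682) / 0.16189 ≈ 0.1549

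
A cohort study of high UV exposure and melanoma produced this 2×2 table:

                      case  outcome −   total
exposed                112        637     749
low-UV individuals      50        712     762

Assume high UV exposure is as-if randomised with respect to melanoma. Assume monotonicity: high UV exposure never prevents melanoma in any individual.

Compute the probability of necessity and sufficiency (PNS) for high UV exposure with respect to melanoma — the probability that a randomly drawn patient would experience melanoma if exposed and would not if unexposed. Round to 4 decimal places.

PNS ≈ 0.0839

p₁ = P(outcome | exposed) = 112/749 = 0.14953
p₀ = P(outcome | unexposed) = 50/762 = 0.065617
Under exogeneity and monotonicity, PNS = p₁ − p₀.
PNS = 0.14953 − 0.065617 = 0.083916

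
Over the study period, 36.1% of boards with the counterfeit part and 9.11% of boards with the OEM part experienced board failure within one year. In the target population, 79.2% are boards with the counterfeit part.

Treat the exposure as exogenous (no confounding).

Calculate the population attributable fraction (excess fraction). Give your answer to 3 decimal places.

PAF ≈ 0.701

p₁ = 0.361, p₀ = 0.0911.
Overall risk P(Y=1) = π·p₁ + (1−π)·p₀ = 0.792×0.361 + 0.208×0.0911 = 0.30486.
Under exogeneity, PAF = [P(Y=1) − p₀] / P(Y=1).
PAF = (0.30486 − 0.0911) / 0.30486 ≈ 0.7012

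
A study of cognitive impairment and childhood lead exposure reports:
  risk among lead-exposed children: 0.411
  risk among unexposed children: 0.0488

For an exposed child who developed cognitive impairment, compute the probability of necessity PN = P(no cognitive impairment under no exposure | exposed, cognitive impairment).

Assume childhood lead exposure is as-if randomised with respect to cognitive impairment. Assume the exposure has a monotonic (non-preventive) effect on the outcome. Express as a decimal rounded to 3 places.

PN ≈ 0.881

Let p₁ = 0.411, p₀ = 0.0488.
Under exogeneity and monotonicity, PN = (p₁ − p₀) / p₁.
PN = (0.411 − 0.0488) / 0.411 = 0.3622 / 0.411 ≈ 0.8813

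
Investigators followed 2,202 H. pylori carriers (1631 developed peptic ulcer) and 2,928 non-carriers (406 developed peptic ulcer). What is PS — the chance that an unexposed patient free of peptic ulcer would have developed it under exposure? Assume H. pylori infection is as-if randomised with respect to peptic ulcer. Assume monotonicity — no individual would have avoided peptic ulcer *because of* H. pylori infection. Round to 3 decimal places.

p₁ = P(outcome | exposed) = 1631/2202 = 0.74069
p₀ = P(outcome | unexposed) = 406/2928 = 0.13866
Under exogeneity and monotonicity, PS = (p₁ − p₀) / (1 − p₀).
PS = (0.74069 − 0.13866) / (1 − 0.13866) = 0.60203 / 0.86134 ≈ 0.6989

PS ≈ 0.699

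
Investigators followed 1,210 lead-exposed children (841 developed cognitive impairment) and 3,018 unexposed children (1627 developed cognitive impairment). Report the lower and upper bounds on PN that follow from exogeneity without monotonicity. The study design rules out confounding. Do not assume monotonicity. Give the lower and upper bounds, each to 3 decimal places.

0.224 ≤ PN ≤ 0.663

p₁ = P(outcome | exposed) = 841/1210 = 0.69504
p₀ = P(outcome | unexposed) = 1627/3018 = 0.5391
Under exogeneity alone the bounds on PN are max{0,(p₁−p₀)/p₁} ≤ PN ≤ min{1,(1−p₀)/p₁}.
  lower = (p₁ − p₀)/p₁ = 0.15594 / 0.69504 ≈ 0.2244
  upper = min{1, (1 − p₀)/p₁} = 0.4609 / 0.69504 ≈ 0.6631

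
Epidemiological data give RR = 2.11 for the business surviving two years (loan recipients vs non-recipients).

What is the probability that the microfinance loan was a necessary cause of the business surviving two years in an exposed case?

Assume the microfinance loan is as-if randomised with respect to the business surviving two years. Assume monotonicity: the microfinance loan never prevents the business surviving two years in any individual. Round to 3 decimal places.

Under exogeneity and monotonicity, PN = (RR − 1) / RR = 1 − 1/RR.
PN = (2.11 − 1) / 2.11 = 1.11 / 2.11 ≈ 0.5261

PN ≈ 0.526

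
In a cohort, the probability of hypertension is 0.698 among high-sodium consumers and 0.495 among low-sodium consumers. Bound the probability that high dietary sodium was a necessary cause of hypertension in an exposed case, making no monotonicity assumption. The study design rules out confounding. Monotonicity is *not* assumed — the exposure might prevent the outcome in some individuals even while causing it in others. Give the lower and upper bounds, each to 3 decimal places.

0.291 ≤ PN ≤ 0.723

Let p₁ = 0.698, p₀ = 0.495.
Under exogeneity alone the bounds on PN are max{0,(p₁−p₀)/p₁} ≤ PN ≤ min{1,(1−p₀)/p₁}.
  lower = (p₁ − p₀)/p₁ = 0.203 / 0.698 ≈ 0.2908
  upper = min{1, (1 − p₀)/p₁} = 0.505 / 0.698 ≈ 0.7235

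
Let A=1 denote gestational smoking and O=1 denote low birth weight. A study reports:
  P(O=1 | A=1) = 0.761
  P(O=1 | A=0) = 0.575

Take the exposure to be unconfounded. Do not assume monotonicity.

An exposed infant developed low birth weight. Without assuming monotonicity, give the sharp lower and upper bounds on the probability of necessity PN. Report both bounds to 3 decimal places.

Let p₁ = 0.761, p₀ = 0.575.
Under exogeneity alone the bounds on PN are max{0,(p₁−p₀)/p₁} ≤ PN ≤ min{1,(1−p₀)/p₁}.
  lower = (p₁ − p₀)/p₁ = 0.186 / 0.761 ≈ 0.2444
  upper = min{1, (1 − p₀)/p₁} = 0.425 / 0.761 ≈ 0.5585

0.244 ≤ PN ≤ 0.558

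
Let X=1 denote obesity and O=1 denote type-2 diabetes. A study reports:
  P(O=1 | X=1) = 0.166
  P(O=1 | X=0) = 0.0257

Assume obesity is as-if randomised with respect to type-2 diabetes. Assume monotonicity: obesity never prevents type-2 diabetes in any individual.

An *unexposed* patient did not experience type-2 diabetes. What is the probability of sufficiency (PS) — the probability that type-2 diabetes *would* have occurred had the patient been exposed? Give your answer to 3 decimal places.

PS ≈ 0.144

Let p₁ = 0.166, p₀ = 0.0257.
Under exogeneity and monotonicity, PS = (p₁ − p₀) / (1 − p₀).
PS = (0.166 − 0.0257) / (1 − 0.0257) = 0.1403 / 0.9743 ≈ 0.1440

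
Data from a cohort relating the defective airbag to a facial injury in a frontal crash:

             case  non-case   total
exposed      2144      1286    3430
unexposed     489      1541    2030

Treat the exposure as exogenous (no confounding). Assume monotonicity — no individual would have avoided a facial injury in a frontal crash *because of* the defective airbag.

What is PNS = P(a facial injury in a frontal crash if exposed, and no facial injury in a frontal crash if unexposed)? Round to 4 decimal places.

p₁ = P(outcome | exposed) = 2144/3430 = 0.62507
p₀ = P(outcome | unexposed) = 489/2030 = 0.24089
Under exogeneity and monotonicity, PNS = p₁ − p₀.
PNS = 0.62507 − 0.24089 = 0.38419

PNS ≈ 0.3842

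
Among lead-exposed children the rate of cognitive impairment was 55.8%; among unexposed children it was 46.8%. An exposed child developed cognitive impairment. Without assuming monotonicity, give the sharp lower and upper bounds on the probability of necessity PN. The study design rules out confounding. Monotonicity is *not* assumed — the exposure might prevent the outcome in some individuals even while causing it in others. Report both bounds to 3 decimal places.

p₁ = 0.558, p₀ = 0.468.
Under exogeneity alone the bounds on PN are max{0,(p₁−p₀)/p₁} ≤ PN ≤ min{1,(1−p₀)/p₁}.
  lower = (p₁ − p₀)/p₁ = 0.09 / 0.558 ≈ 0.1613
  upper = min{1, (1 − p₀)/p₁} = 0.532 / 0.558 ≈ 0.9534

0.161 ≤ PN ≤ 0.953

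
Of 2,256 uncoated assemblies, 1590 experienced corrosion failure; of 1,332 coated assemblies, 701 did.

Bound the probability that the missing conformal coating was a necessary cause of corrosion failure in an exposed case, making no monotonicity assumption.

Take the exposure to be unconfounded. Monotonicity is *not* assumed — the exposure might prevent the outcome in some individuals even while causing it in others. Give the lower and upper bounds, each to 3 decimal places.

0.253 ≤ PN ≤ 0.672

p₁ = P(outcome | exposed) = 1590/2256 = 0.70479
p₀ = P(outcome | unexposed) = 701/1332 = 0.52628
Under exogeneity alone the bounds on PN are max{0,(p₁−p₀)/p₁} ≤ PN ≤ min{1,(1−p₀)/p₁}.
  lower = (p₁ − p₀)/p₁ = 0.17851 / 0.70479 ≈ 0.2533
  upper = min{1, (1 − p₀)/p₁} = 0.47372 / 0.70479 ≈ 0.6722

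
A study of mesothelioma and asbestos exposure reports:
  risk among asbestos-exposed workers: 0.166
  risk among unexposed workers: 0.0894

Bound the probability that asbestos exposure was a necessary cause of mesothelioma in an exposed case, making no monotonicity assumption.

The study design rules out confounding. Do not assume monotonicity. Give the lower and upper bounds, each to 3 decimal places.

Let p₁ = 0.166, p₀ = 0.0894.
Under exogeneity alone the bounds on PN are max{0,(p₁−p₀)/p₁} ≤ PN ≤ min{1,(1−p₀)/p₁}.
  lower = (p₁ − p₀)/p₁ = 0.0766 / 0.166 ≈ 0.4614
  upper = min{1, (1 − p₀)/p₁} = 0.9106 / 0.166 ≈ 5.4855 → capped at 1

0.461 ≤ PN ≤ 1.000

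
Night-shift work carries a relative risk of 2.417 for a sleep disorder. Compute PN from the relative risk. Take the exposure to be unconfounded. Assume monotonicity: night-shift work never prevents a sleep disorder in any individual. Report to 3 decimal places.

PN ≈ 0.586

Under exogeneity and monotonicity, PN = (RR − 1) / RR = 1 − 1/RR.
PN = (2.417 − 1) / 2.417 = 1.417 / 2.417 ≈ 0.5863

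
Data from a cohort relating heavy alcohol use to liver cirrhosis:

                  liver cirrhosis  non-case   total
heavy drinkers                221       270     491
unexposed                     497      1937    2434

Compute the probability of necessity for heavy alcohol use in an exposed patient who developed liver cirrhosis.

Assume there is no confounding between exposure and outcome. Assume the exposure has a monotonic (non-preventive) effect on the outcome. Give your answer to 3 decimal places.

p₁ = P(outcome | exposed) = 221/491 = 0.4501
p₀ = P(outcome | unexposed) = 497/2434 = 0.20419
Under exogeneity and monotonicity, PN = (p₁ − p₀) / p₁.
PN = (0.4501 − 0.20419) / 0.4501 = 0.24591 / 0.4501 ≈ 0.5463

PN ≈ 0.546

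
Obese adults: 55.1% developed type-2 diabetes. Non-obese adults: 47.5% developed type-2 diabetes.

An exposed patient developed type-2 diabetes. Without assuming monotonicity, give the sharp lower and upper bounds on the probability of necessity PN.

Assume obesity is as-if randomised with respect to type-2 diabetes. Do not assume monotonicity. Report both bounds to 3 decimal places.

0.138 ≤ PN ≤ 0.953

p₁ = 0.551, p₀ = 0.475.
Under exogeneity alone the bounds on PN are max{0,(p₁−p₀)/p₁} ≤ PN ≤ min{1,(1−p₀)/p₁}.
  lower = (p₁ − p₀)/p₁ = 0.076 / 0.551 ≈ 0.1379
  upper = min{1, (1 − p₀)/p₁} = 0.525 / 0.551 ≈ 0.9528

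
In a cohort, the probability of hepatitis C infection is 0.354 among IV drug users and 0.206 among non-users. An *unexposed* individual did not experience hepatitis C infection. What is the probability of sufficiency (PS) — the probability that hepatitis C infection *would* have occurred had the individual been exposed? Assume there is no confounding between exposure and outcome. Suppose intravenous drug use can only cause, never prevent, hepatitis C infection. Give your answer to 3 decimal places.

PS ≈ 0.186

Let p₁ = 0.354, p₀ = 0.206.
Under exogeneity and monotonicity, PS = (p₁ − p₀) / (1 − p₀).
PS = (0.354 − 0.206) / (1 − 0.206) = 0.148 / 0.794 ≈ 0.1864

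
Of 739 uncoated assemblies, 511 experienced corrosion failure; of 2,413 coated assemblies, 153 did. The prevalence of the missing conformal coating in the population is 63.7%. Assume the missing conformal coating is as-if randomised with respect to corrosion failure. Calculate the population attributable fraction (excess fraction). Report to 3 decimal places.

PAF ≈ 0.863

p₁ = P(outcome | exposed) = 511/739 = 0.69147
p₀ = P(outcome | unexposed) = 153/2413 = 0.063407
Overall risk P(Y=1) = π·p₁ + (1−π)·p₀ = 0.637×0.69147 + 0.363×0.063407 = 0.46349.
Under exogeneity, PAF = [P(Y=1) − p₀] / P(Y=1).
PAF = (0.46349 − 0.063407) / 0.46349 ≈ 0.8632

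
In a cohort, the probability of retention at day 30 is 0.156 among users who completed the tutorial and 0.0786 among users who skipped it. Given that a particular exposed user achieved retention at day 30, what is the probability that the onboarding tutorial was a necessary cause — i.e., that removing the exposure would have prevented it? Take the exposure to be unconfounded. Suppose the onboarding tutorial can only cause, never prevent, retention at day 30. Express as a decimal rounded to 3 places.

PN ≈ 0.496

Let p₁ = 0.156, p₀ = 0.0786.
Under exogeneity and monotonicity, PN = (p₁ − p₀) / p₁.
PN = (0.156 − 0.0786) / 0.156 = 0.0774 / 0.156 ≈ 0.4962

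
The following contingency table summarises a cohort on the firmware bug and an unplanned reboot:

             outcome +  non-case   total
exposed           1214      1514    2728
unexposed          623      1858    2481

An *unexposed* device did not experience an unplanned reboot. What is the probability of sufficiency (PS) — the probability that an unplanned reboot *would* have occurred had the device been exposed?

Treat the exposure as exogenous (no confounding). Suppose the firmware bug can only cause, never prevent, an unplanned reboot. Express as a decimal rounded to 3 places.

PS ≈ 0.259

p₁ = P(outcome | exposed) = 1214/2728 = 0.44501
p₀ = P(outcome | unexposed) = 623/2481 = 0.25111
Under exogeneity and monotonicity, PS = (p₁ − p₀) / (1 − p₀).
PS = (0.44501 − 0.25111) / (1 − 0.25111) = 0.19391 / 0.74889 ≈ 0.2589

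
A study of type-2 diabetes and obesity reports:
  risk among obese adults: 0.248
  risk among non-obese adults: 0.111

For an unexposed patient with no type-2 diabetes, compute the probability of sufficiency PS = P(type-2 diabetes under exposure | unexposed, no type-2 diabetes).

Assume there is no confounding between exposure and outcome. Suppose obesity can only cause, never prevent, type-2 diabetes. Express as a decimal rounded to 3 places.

PS ≈ 0.154

Let p₁ = 0.248, p₀ = 0.111.
Under exogeneity and monotonicity, PS = (p₁ − p₀) / (1 − p₀).
PS = (0.248 − 0.111) / (1 − 0.111) = 0.137 / 0.889 ≈ 0.1541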